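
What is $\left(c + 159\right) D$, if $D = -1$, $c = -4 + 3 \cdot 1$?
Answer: $-158$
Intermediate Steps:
$c = -1$ ($c = -4 + 3 = -1$)
$\left(c + 159\right) D = \left(-1 + 159\right) \left(-1\right) = 158 \left(-1\right) = -158$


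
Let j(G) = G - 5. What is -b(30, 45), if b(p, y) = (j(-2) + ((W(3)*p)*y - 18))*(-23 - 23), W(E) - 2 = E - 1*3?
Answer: 123050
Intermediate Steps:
W(E) = -1 + E (W(E) = 2 + (E - 1*3) = 2 + (E - 3) = 2 + (-3 + E) = -1 + E)
j(G) = -5 + G
b(p, y) = 1150 - 92*p*y (b(p, y) = ((-5 - 2) + (((-1 + 3)*p)*y - 18))*(-23 - 23) = (-7 + ((2*p)*y - 18))*(-46) = (-7 + (2*p*y - 18))*(-46) = (-7 + (-18 + 2*p*y))*(-46) = (-25 + 2*p*y)*(-46) = 1150 - 92*p*y)
-b(30, 45) = -(1150 - 92*30*45) = -(1150 - 124200) = -1*(-123050) = 123050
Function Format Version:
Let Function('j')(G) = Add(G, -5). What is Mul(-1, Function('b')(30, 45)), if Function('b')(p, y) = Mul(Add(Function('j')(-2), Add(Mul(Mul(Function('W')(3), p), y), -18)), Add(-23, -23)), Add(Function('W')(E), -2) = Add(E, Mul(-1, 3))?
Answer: 123050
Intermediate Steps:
Function('W')(E) = Add(-1, E) (Function('W')(E) = Add(2, Add(E, Mul(-1, 3))) = Add(2, Add(E, -3)) = Add(2, Add(-3, E)) = Add(-1, E))
Function('j')(G) = Add(-5, G)
Function('b')(p, y) = Add(1150, Mul(-92, p, y)) (Function('b')(p, y) = Mul(Add(Add(-5, -2), Add(Mul(Mul(Add(-1, 3), p), y), -18)), Add(-23, -23)) = Mul(Add(-7, Add(Mul(Mul(2, p), y), -18)), -46) = Mul(Add(-7, Add(Mul(2, p, y), -18)), -46) = Mul(Add(-7, Add(-18, Mul(2, p, y))), -46) = Mul(Add(-25, Mul(2, p, y)), -46) = Add(1150, Mul(-92, p, y)))
Mul(-1, Function('b')(30, 45)) = Mul(-1, Add(1150, Mul(-92, 30, 45))) = Mul(-1, Add(1150, -124200)) = Mul(-1, -123050) = 123050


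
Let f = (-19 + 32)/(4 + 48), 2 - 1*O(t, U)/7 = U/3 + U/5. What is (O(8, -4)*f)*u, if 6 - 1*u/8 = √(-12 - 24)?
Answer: 1736/5 - 1736*I/5 ≈ 347.2 - 347.2*I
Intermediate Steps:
O(t, U) = 14 - 56*U/15 (O(t, U) = 14 - 7*(U/3 + U/5) = 14 - 56*U/15)
f = ¼ (f = 13/52 = 13*(1/52) = ¼ ≈ 0.25000)
u = 48 - 48*I (u = 48 - 8*√(-12 - 24) = 48 - 48*I ≈ 48.0 - 48.0*I)
(O(8, -4)*f)*u = ((14 - 56/15*(-4))*(¼))*(48 - 48*I) = ((14 + 224/15)*(¼))*(48 - 48*I) = ((434/15)*(¼))*(48 - 48*I) = 217*(48 - 48*I)/30 = 1736/5 - 1736*I/5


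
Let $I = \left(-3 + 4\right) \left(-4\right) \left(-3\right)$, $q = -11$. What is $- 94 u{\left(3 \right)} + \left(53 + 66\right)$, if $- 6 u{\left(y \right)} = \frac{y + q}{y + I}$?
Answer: $\frac{4979}{45} \approx 110.64$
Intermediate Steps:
$I = 12$ ($I = 1 \left(-4\right) \left(-3\right) = \left(-4\right) \left(-3\right) = 12$)
$u{\left(y \right)} = - \frac{-11 + y}{6 \left(12 + y\right)}$ ($u{\left(y \right)} = - \frac{\left(y - 11\right) \frac{1}{y + 12}}{6} = - \frac{\left(-11 + y\right) \frac{1}{12 + y}}{6} = - \frac{\frac{1}{12 + y} \left(-11 + y\right)}{6} = - \frac{-11 + y}{6 \left(12 + y\right)}$)
$- 94 u{\left(3 \right)} + \left(53 + 66\right) = - 94 \frac{11 - 3}{6 \left(12 + 3\right)} + \left(53 + 66\right) = - 94 \frac{11 - 3}{6 \cdot 15} + 119 = - 94 \cdot \frac{1}{6} \cdot \frac{1}{15} \cdot 8 + 119 = \left(-94\right) \frac{4}{45} + 119 = - \frac{376}{45} + 119 = \frac{4979}{45}$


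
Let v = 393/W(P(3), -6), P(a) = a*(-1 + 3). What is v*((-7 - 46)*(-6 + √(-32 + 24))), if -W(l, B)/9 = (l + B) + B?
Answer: 6943/3 - 6943*I*√2/9 ≈ 2314.3 - 1091.0*I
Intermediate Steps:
P(a) = 2*a (P(a) = a*2 = 2*a)
W(l, B) = -18*B - 9*l (W(l, B) = -9*((l + B) + B) = -9*((B + l) + B) = -9*(l + 2*B) = -18*B - 9*l)
v = 131/18 (v = 393/(-18*(-6) - 18*3) = 393/(108 - 9*6) = 393/(108 - 54) = 393/54 = 393*(1/54) = 131/18 ≈ 7.2778)
v*((-7 - 46)*(-6 + √(-32 + 24))) = 131*((-7 - 46)*(-6 + √(-32 + 24)))/18 = 131*(-53*(-6 + √(-8)))/18 = 131*(-53*(-6 + 2*I*√2))/18 = 131*(318 - 106*I*√2)/18 = 6943/3 - 6943*I*√2/9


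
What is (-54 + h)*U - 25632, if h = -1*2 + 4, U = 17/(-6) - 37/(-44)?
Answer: -842437/33 ≈ -25528.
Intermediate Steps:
U = -263/132 (U = 17*(-1/6) - 37*(-1/44) = -17/6 + 37/44 = -263/132 ≈ -1.9924)
h = 2 (h = -2 + 4 = 2)
(-54 + h)*U - 25632 = (-54 + 2)*(-263/132) - 25632 = -52*(-263/132) - 25632 = 3419/33 - 25632 = -842437/33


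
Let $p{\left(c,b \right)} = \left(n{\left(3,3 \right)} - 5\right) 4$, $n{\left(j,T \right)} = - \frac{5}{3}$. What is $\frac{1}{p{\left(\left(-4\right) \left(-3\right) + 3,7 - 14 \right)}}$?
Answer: $- \frac{3}{80} \approx -0.0375$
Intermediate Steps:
$n{\left(j,T \right)} = - \frac{5}{3}$ ($n{\left(j,T \right)} = \left(-5\right) \frac{1}{3} = - \frac{5}{3}$)
$p{\left(c,b \right)} = - \frac{80}{3}$ ($p{\left(c,b \right)} = \left(- \frac{5}{3} - 5\right) 4 = \left(- \frac{20}{3}\right) 4 = - \frac{80}{3}$)
$\frac{1}{p{\left(\left(-4\right) \left(-3\right) + 3,7 - 14 \right)}} = \frac{1}{- \frac{80}{3}} = - \frac{3}{80}$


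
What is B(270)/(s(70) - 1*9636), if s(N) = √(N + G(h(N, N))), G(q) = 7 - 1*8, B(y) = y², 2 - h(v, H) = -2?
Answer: -234154800/30950809 - 24300*√69/30950809 ≈ -7.5719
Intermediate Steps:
h(v, H) = 4 (h(v, H) = 2 - 1*(-2) = 2 + 2 = 4)
G(q) = -1 (G(q) = 7 - 8 = -1)
s(N) = √(-1 + N) (s(N) = √(N - 1) = √(-1 + N))
B(270)/(s(70) - 1*9636) = 270²/(√(-1 + 70) - 1*9636) = 72900/(√69 - 9636) = 72900/(-9636 + √69)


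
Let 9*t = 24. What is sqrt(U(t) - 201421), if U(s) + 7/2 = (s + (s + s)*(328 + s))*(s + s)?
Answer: I*sqrt(62209506)/18 ≈ 438.18*I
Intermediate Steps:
t = 8/3 (t = (1/9)*24 = 8/3 ≈ 2.6667)
U(s) = -7/2 + 2*s*(s + 2*s*(328 + s)) (U(s) = -7/2 + (s + (s + s)*(328 + s))*(s + s) = -7/2 + (s + (2*s)*(328 + s))*(2*s) = -7/2 + (s + 2*s*(328 + s))*(2*s) = -7/2 + 2*s*(s + 2*s*(328 + s)))
sqrt(U(t) - 201421) = sqrt((-7/2 + 4*(8/3)**3 + 1314*(8/3)**2) - 201421) = sqrt((-7/2 + 4*(512/27) + 1314*(64/9)) - 201421) = sqrt((-7/2 + 2048/27 + 9344) - 201421) = sqrt(508483/54 - 201421) = sqrt(-10368251/54) = I*sqrt(62209506)/18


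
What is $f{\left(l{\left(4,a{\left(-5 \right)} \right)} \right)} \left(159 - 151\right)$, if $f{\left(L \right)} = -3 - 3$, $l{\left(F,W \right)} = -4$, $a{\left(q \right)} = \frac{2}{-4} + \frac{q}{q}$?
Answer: $-48$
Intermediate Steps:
$a{\left(q \right)} = \frac{1}{2}$ ($a{\left(q \right)} = 2 \left(- \frac{1}{4}\right) + 1 = - \frac{1}{2} + 1 = \frac{1}{2}$)
$f{\left(L \right)} = -6$ ($f{\left(L \right)} = -3 - 3 = -6$)
$f{\left(l{\left(4,a{\left(-5 \right)} \right)} \right)} \left(159 - 151\right) = - 6 \left(159 - 151\right) = \left(-6\right) 8 = -48$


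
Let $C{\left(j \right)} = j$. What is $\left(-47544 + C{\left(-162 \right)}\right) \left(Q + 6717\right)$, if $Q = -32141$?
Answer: $1212877344$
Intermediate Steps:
$\left(-47544 + C{\left(-162 \right)}\right) \left(Q + 6717\right) = \left(-47544 - 162\right) \left(-32141 + 6717\right) = \left(-47706\right) \left(-25424\right) = 1212877344$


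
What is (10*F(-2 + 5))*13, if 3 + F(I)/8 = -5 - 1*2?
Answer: -10400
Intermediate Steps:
F(I) = -80 (F(I) = -24 + 8*(-5 - 1*2) = -24 + 8*(-5 - 2) = -24 + 8*(-7) = -24 - 56 = -80)
(10*F(-2 + 5))*13 = (10*(-80))*13 = -800*13 = -10400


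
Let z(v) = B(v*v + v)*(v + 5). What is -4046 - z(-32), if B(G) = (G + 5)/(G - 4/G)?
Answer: -109855642/27335 ≈ -4018.9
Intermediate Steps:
B(G) = (5 + G)/(G - 4/G)
z(v) = (5 + v)*(v + v²)*(5 + v + v²)/(-4 + (v + v²)²) (z(v) = ((v*v + v)*(5 + (v*v + v))/(-4 + (v*v + v)²))*(v + 5) = ((v² + v)*(5 + (v² + v))/(-4 + (v² + v)²))*(5 + v) = ((v + v²)*(5 + (v + v²))/(-4 + (v + v²)²))*(5 + v) = ((v + v²)*(5 + v + v²)/(-4 + (v + v²)²))*(5 + v) = (5 + v)*(v + v²)*(5 + v + v²)/(-4 + (v + v²)²))
-4046 - z(-32) = -4046 - (-32)*(1 - 32)*(5 - 32)*(5 - 32*(1 - 32))/(-4 + (-32)²*(1 - 32)²) = -4046 - (-32)*(-31)*(-27)*(5 - 32*(-31))/(-4 + 1024*(-31)²) = -4046 - (-32)*(-31)*(-27)*(5 + 992)/(-4 + 1024*961) = -4046 - (-32)*(-31)*(-27)*997/(-4 + 984064) = -4046 - (-32)*(-31)*(-27)*997/984060 = -4046 - 1*(-741768/27335) = -4046 + 741768/27335 = -109855642/27335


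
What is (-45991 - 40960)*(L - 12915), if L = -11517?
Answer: 2124386832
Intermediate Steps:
(-45991 - 40960)*(L - 12915) = (-45991 - 40960)*(-11517 - 12915) = -86951*(-24432) = 2124386832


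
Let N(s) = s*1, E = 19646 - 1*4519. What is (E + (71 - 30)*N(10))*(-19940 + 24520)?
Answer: 71159460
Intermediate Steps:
E = 15127 (E = 19646 - 4519 = 15127)
N(s) = s
(E + (71 - 30)*N(10))*(-19940 + 24520) = (15127 + (71 - 30)*10)*(-19940 + 24520) = (15127 + 41*10)*4580 = (15127 + 410)*4580 = 15537*4580 = 71159460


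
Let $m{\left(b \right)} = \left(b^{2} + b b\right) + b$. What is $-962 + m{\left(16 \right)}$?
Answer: $-434$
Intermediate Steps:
$m{\left(b \right)} = b + 2 b^{2}$ ($m{\left(b \right)} = \left(b^{2} + b^{2}\right) + b = 2 b^{2} + b = b + 2 b^{2}$)
$-962 + m{\left(16 \right)} = -962 + 16 \left(1 + 2 \cdot 16\right) = -962 + 16 \left(1 + 32\right) = -962 + 16 \cdot 33 = -962 + 528 = -434$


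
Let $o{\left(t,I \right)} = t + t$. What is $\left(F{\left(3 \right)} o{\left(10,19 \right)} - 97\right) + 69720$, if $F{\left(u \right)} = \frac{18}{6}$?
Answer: $69683$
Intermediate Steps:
$o{\left(t,I \right)} = 2 t$
$F{\left(u \right)} = 3$ ($F{\left(u \right)} = 18 \cdot \frac{1}{6} = 3$)
$\left(F{\left(3 \right)} o{\left(10,19 \right)} - 97\right) + 69720 = \left(3 \cdot 2 \cdot 10 - 97\right) + 69720 = \left(3 \cdot 20 - 97\right) + 69720 = \left(60 - 97\right) + 69720 = -37 + 69720 = 69683$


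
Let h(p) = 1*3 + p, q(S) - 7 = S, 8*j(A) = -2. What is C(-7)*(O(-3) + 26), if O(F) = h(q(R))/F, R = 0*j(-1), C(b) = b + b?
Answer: -952/3 ≈ -317.33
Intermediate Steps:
j(A) = -1/4 (j(A) = (1/8)*(-2) = -1/4)
C(b) = 2*b
R = 0 (R = 0*(-1/4) = 0)
q(S) = 7 + S
h(p) = 3 + p
O(F) = 10/F (O(F) = (3 + (7 + 0))/F = (3 + 7)/F = 10/F)
C(-7)*(O(-3) + 26) = (2*(-7))*(10/(-3) + 26) = -14*(10*(-1/3) + 26) = -14*(-10/3 + 26) = -14*68/3 = -952/3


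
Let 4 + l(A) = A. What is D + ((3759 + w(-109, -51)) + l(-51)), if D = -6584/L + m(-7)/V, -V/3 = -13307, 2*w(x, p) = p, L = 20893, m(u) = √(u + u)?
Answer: 153696633/41786 + I*√14/39921 ≈ 3678.2 + 9.3727e-5*I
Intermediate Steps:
m(u) = √2*√u (m(u) = √(2*u) = √2*√u)
w(x, p) = p/2
V = 39921 (V = -3*(-13307) = 39921)
l(A) = -4 + A
D = -6584/20893 + I*√14/39921 (D = -6584/20893 + (√2*√(-7))/39921 = -6584*1/20893 + (√2*(I*√7))*(1/39921) = -6584/20893 + (I*√14)*(1/39921) = -6584/20893 + I*√14/39921 ≈ -0.31513 + 9.3727e-5*I)
D + ((3759 + w(-109, -51)) + l(-51)) = (-6584/20893 + I*√14/39921) + ((3759 + (½)*(-51)) + (-4 - 51)) = (-6584/20893 + I*√14/39921) + ((3759 - 51/2) - 55) = (-6584/20893 + I*√14/39921) + (7467/2 - 55) = (-6584/20893 + I*√14/39921) + 7357/2 = 153696633/41786 + I*√14/39921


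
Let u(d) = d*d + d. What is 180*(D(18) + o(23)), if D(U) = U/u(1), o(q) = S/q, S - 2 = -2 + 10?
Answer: 39060/23 ≈ 1698.3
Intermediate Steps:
S = 10 (S = 2 + (-2 + 10) = 2 + 8 = 10)
u(d) = d + d² (u(d) = d² + d = d + d²)
o(q) = 10/q
D(U) = U/2 (D(U) = U/((1*(1 + 1))) = U/((1*2)) = U/2)
180*(D(18) + o(23)) = 180*((½)*18 + 10/23) = 180*(9 + 10*(1/23)) = 180*(9 + 10/23) = 180*(217/23) = 39060/23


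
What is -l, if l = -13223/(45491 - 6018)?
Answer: 1889/5639 ≈ 0.33499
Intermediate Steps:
l = -1889/5639 (l = -13223/39473 = -13223*1/39473 = -1889/5639 ≈ -0.33499)
-l = -1*(-1889/5639) = 1889/5639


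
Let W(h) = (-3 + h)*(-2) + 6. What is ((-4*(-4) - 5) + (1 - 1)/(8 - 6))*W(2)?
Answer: 88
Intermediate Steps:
W(h) = 12 - 2*h (W(h) = (6 - 2*h) + 6 = 12 - 2*h)
((-4*(-4) - 5) + (1 - 1)/(8 - 6))*W(2) = ((-4*(-4) - 5) + (1 - 1)/(8 - 6))*(12 - 2*2) = ((16 - 5) + 0/2)*(12 - 4) = (11 + 0*(½))*8 = (11 + 0)*8 = 11*8 = 88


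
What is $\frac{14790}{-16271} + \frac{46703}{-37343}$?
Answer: $- \frac{1312207483}{607607953} \approx -2.1596$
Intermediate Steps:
$\frac{14790}{-16271} + \frac{46703}{-37343} = 14790 \left(- \frac{1}{16271}\right) + 46703 \left(- \frac{1}{37343}\right) = - \frac{14790}{16271} - \frac{46703}{37343} = - \frac{1312207483}{607607953}$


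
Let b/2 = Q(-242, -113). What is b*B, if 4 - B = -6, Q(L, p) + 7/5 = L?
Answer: -4868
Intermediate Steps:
Q(L, p) = -7/5 + L
B = 10 (B = 4 - 1*(-6) = 4 + 6 = 10)
b = -2434/5 (b = 2*(-7/5 - 242) = 2*(-1217/5) = -2434/5 ≈ -486.80)
b*B = -2434/5*10 = -4868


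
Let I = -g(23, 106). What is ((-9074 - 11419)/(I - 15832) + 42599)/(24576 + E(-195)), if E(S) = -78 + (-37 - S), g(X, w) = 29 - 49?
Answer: 673595881/389860672 ≈ 1.7278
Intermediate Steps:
g(X, w) = -20
E(S) = -115 - S
I = 20 (I = -1*(-20) = 20)
((-9074 - 11419)/(I - 15832) + 42599)/(24576 + E(-195)) = ((-9074 - 11419)/(20 - 15832) + 42599)/(24576 + (-115 - 1*(-195))) = (-20493/(-15812) + 42599)/(24576 + (-115 + 195)) = (-20493*(-1/15812) + 42599)/(24576 + 80) = (20493/15812 + 42599)/24656 = (673595881/15812)*(1/24656) = 673595881/389860672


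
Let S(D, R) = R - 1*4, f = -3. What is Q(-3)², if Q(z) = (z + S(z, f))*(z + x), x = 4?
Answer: 100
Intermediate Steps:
S(D, R) = -4 + R (S(D, R) = R - 4 = -4 + R)
Q(z) = (-7 + z)*(4 + z) (Q(z) = (z + (-4 - 3))*(z + 4) = (z - 7)*(4 + z) = (-7 + z)*(4 + z))
Q(-3)² = (-28 + (-3)² - 3*(-3))² = (-28 + 9 + 9)² = (-10)² = 100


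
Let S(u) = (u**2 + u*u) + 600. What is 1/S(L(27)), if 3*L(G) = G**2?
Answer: 1/118698 ≈ 8.4247e-6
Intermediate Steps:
L(G) = G**2/3
S(u) = 600 + 2*u**2 (S(u) = (u**2 + u**2) + 600 = 2*u**2 + 600 = 600 + 2*u**2)
1/S(L(27)) = 1/(600 + 2*((1/3)*27**2)**2) = 1/(600 + 2*((1/3)*729)**2) = 1/(600 + 2*243**2) = 1/(600 + 2*59049) = 1/(600 + 118098) = 1/118698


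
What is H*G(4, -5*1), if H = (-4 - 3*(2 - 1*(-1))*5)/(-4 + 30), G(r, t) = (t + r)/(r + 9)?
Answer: 49/338 ≈ 0.14497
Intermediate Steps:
G(r, t) = (r + t)/(9 + r)
H = -49/26 (H = (-4 - 3*(2 + 1)*5)/26 = (-4 - 3*3*5)*(1/26) = (-4 - 9*5)*(1/26) = (-4 - 45)*(1/26) = -49*1/26 = -49/26 ≈ -1.8846)
H*G(4, -5*1) = -49*(4 - 5*1)/(26*(9 + 4)) = -49*(4 - 5)/(26*13) = -49*(-1)/338 = -49/26*(-1/13) = 49/338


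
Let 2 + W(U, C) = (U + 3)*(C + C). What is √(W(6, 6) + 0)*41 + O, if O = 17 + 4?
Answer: 21 + 41*√106 ≈ 443.12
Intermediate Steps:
O = 21
W(U, C) = -2 + 2*C*(3 + U) (W(U, C) = -2 + (U + 3)*(C + C) = -2 + (3 + U)*(2*C) = -2 + 2*C*(3 + U))
√(W(6, 6) + 0)*41 + O = √((-2 + 6*6 + 2*6*6) + 0)*41 + 21 = √((-2 + 36 + 72) + 0)*41 + 21 = √(106 + 0)*41 + 21 = √106*41 + 21 = 41*√106 + 21 = 21 + 41*√106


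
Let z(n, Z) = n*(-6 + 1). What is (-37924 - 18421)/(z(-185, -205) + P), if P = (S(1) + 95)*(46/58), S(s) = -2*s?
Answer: -1634005/28964 ≈ -56.415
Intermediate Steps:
z(n, Z) = -5*n (z(n, Z) = n*(-5) = -5*n)
P = 2139/29 (P = (-2*1 + 95)*(46/58) = (-2 + 95)*(46*(1/58)) = 93*(23/29) = 2139/29 ≈ 73.759)
(-37924 - 18421)/(z(-185, -205) + P) = (-37924 - 18421)/(-5*(-185) + 2139/29) = -56345/(925 + 2139/29) = -56345/28964/29 = -56345*29/28964 = -1634005/28964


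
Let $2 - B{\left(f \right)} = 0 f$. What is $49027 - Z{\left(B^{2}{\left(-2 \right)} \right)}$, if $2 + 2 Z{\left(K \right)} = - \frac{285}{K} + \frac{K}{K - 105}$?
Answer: $\frac{39643425}{808} \approx 49064.0$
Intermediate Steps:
$B{\left(f \right)} = 2$ ($B{\left(f \right)} = 2 - 0 f = 2 - 0 = 2 + 0 = 2$)
$Z{\left(K \right)} = -1 - \frac{285}{2 K} + \frac{K}{2 \left(-105 + K\right)}$ ($Z{\left(K \right)} = -1 + \frac{- \frac{285}{K} + \frac{K}{K - 105}}{2} = -1 + \frac{- \frac{285}{K} + \frac{K}{-105 + K}}{2} = -1 + \left(- \frac{285}{2 K} + \frac{K}{2 \left(-105 + K\right)}\right) = -1 - \frac{285}{2 K} + \frac{K}{2 \left(-105 + K\right)}$)
$49027 - Z{\left(B^{2}{\left(-2 \right)} \right)} = 49027 - \frac{29925 - \left(2^{2}\right)^{2} - 75 \cdot 2^{2}}{2 \cdot 2^{2} \left(-105 + 2^{2}\right)} = 49027 - \frac{29925 - 4^{2} - 300}{2 \cdot 4 \left(-105 + 4\right)} = 49027 - \frac{1}{2} \cdot \frac{1}{4} \frac{1}{-101} \left(29925 - 16 - 300\right) = 49027 - \frac{1}{2} \cdot \frac{1}{4} \left(- \frac{1}{101}\right) \left(29925 - 16 - 300\right) = 49027 - \frac{1}{2} \cdot \frac{1}{4} \left(- \frac{1}{101}\right) 29609 = 49027 - - \frac{29609}{808} = 49027 + \frac{29609}{808} = \frac{39643425}{808}$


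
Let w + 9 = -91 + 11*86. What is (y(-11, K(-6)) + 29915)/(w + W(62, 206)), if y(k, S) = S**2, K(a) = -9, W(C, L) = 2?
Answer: 7499/212 ≈ 35.373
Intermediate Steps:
w = 846 (w = -9 + (-91 + 11*86) = -9 + (-91 + 946) = -9 + 855 = 846)
(y(-11, K(-6)) + 29915)/(w + W(62, 206)) = ((-9)**2 + 29915)/(846 + 2) = (81 + 29915)/848 = 29996*(1/848) = 7499/212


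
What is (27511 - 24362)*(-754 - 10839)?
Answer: -36506357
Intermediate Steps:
(27511 - 24362)*(-754 - 10839) = 3149*(-11593) = -36506357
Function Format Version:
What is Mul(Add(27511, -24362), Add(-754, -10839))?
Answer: -36506357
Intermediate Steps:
Mul(Add(27511, -24362), Add(-754, -10839)) = Mul(3149, -11593) = -36506357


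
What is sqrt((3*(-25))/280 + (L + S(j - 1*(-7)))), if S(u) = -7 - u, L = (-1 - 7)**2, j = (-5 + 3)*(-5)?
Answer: 5*sqrt(1246)/28 ≈ 6.3033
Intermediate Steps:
j = 10 (j = -2*(-5) = 10)
L = 64 (L = (-8)**2 = 64)
sqrt((3*(-25))/280 + (L + S(j - 1*(-7)))) = sqrt((3*(-25))/280 + (64 + (-7 - (10 - 1*(-7))))) = sqrt(-75*1/280 + (64 + (-7 - (10 + 7)))) = sqrt(-15/56 + (64 + (-7 - 1*17))) = sqrt(-15/56 + (64 + (-7 - 17))) = sqrt(-15/56 + (64 - 24)) = sqrt(-15/56 + 40) = sqrt(2225/56) = 5*sqrt(1246)/28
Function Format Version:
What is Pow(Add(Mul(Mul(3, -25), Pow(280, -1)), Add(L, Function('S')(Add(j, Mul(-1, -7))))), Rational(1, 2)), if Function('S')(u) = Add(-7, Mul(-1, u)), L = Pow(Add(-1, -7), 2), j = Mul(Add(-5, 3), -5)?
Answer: Mul(Rational(5, 28), Pow(1246, Rational(1, 2))) ≈ 6.3033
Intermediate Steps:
j = 10 (j = Mul(-2, -5) = 10)
L = 64 (L = Pow(-8, 2) = 64)
Pow(Add(Mul(Mul(3, -25), Pow(280, -1)), Add(L, Function('S')(Add(j, Mul(-1, -7))))), Rational(1, 2)) = Pow(Add(Mul(Mul(3, -25), Pow(280, -1)), Add(64, Add(-7, Mul(-1, Add(10, Mul(-1, -7)))))), Rational(1, 2)) = Pow(Add(Mul(-75, Rational(1, 280)), Add(64, Add(-7, Mul(-1, Add(10, 7))))), Rational(1, 2)) = Pow(Add(Rational(-15, 56), Add(64, Add(-7, Mul(-1, 17)))), Rational(1, 2)) = Pow(Add(Rational(-15, 56), Add(64, Add(-7, -17))), Rational(1, 2)) = Pow(Add(Rational(-15, 56), Add(64, -24)), Rational(1, 2)) = Pow(Add(Rational(-15, 56), 40), Rational(1, 2)) = Pow(Rational(2225, 56), Rational(1, 2)) = Mul(Rational(5, 28), Pow(1246, Rational(1, 2)))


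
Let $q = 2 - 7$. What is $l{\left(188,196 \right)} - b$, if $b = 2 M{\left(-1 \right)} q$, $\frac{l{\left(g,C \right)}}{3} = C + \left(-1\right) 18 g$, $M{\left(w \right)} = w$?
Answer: $-9574$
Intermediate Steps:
$l{\left(g,C \right)} = - 54 g + 3 C$ ($l{\left(g,C \right)} = 3 \left(C + \left(-1\right) 18 g\right) = 3 \left(C - 18 g\right) = - 54 g + 3 C$)
$q = -5$ ($q = 2 - 7 = -5$)
$b = 10$ ($b = 2 \left(-1\right) \left(-5\right) = \left(-2\right) \left(-5\right) = 10$)
$l{\left(188,196 \right)} - b = \left(\left(-54\right) 188 + 3 \cdot 196\right) - 10 = \left(-10152 + 588\right) - 10 = -9564 - 10 = -9574$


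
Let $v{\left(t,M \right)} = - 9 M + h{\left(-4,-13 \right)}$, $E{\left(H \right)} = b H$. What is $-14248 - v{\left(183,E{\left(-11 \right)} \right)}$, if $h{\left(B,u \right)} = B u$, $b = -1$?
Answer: $-14201$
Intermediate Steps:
$E{\left(H \right)} = - H$
$v{\left(t,M \right)} = 52 - 9 M$ ($v{\left(t,M \right)} = - 9 M - -52 = - 9 M + 52 = 52 - 9 M$)
$-14248 - v{\left(183,E{\left(-11 \right)} \right)} = -14248 - \left(52 - 9 \left(\left(-1\right) \left(-11\right)\right)\right) = -14248 - \left(52 - 99\right) = -14248 - -47 = -14248 + 47 = -14201$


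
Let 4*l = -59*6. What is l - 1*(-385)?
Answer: 593/2 ≈ 296.50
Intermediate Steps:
l = -177/2 (l = (-59*6)/4 = (¼)*(-354) = -177/2 ≈ -88.500)
l - 1*(-385) = -177/2 - 1*(-385) = -177/2 + 385 = 593/2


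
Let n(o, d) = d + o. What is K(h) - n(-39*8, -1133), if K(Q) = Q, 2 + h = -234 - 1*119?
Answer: 1090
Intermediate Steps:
h = -355 (h = -2 + (-234 - 1*119) = -2 + (-234 - 119) = -2 - 353 = -355)
K(h) - n(-39*8, -1133) = -355 - (-1133 - 39*8) = -355 - (-1133 - 312) = -355 - 1*(-1445) = -355 + 1445 = 1090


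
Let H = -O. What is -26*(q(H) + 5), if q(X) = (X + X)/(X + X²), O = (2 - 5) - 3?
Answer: -962/7 ≈ -137.43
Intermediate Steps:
O = -6 (O = -3 - 3 = -6)
H = 6 (H = -1*(-6) = 6)
q(X) = 2*X/(X + X²) (q(X) = (2*X)/(X + X²) = 2*X/(X + X²))
-26*(q(H) + 5) = -26*(2/(1 + 6) + 5) = -26*(2/7 + 5) = -26*37/7 = -962/7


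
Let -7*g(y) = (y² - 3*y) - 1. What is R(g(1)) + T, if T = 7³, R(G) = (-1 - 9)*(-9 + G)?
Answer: 3001/7 ≈ 428.71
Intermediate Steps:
g(y) = ⅐ - y²/7 + 3*y/7 (g(y) = -((y² - 3*y) - 1)/7 = -(-1 + y² - 3*y)/7 = ⅐ - y²/7 + 3*y/7)
R(G) = 90 - 10*G (R(G) = -10*(-9 + G) = 90 - 10*G)
T = 343
R(g(1)) + T = (90 - 10*(⅐ - ⅐*1² + (3/7)*1)) + 343 = (90 - 10*(⅐ - ⅐*1 + 3/7)) + 343 = (90 - 10*(⅐ - ⅐ + 3/7)) + 343 = (90 - 10*3/7) + 343 = (90 - 30/7) + 343 = 600/7 + 343 = 3001/7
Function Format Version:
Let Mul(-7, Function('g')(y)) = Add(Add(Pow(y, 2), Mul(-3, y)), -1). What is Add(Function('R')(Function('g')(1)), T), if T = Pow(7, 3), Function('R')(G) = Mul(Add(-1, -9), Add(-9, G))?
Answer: Rational(3001, 7) ≈ 428.71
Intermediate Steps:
Function('g')(y) = Add(Rational(1, 7), Mul(Rational(-1, 7), Pow(y, 2)), Mul(Rational(3, 7), y)) (Function('g')(y) = Mul(Rational(-1, 7), Add(Add(Pow(y, 2), Mul(-3, y)), -1)) = Mul(Rational(-1, 7), Add(-1, Pow(y, 2), Mul(-3, y))) = Add(Rational(1, 7), Mul(Rational(-1, 7), Pow(y, 2)), Mul(Rational(3, 7), y)))
Function('R')(G) = Add(90, Mul(-10, G)) (Function('R')(G) = Mul(-10, Add(-9, G)) = Add(90, Mul(-10, G)))
T = 343
Add(Function('R')(Function('g')(1)), T) = Add(Add(90, Mul(-10, Add(Rational(1, 7), Mul(Rational(-1, 7), Pow(1, 2)), Mul(Rational(3, 7), 1)))), 343) = Add(Add(90, Mul(-10, Add(Rational(1, 7), Mul(Rational(-1, 7), 1), Rational(3, 7)))), 343) = Add(Add(90, Mul(-10, Add(Rational(1, 7), Rational(-1, 7), Rational(3, 7)))), 343) = Add(Add(90, Mul(-10, Rational(3, 7))), 343) = Add(Add(90, Rational(-30, 7)), 343) = Add(Rational(600, 7), 343) = Rational(3001, 7)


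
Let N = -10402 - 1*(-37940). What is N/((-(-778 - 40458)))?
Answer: 13769/20618 ≈ 0.66781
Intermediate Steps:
N = 27538 (N = -10402 + 37940 = 27538)
N/((-(-778 - 40458))) = 27538/((-(-778 - 40458))) = 27538/((-1*(-41236))) = 27538/41236 = 27538*(1/41236) = 13769/20618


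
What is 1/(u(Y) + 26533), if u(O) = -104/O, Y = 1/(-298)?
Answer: 1/57525 ≈ 1.7384e-5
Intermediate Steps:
Y = -1/298 ≈ -0.0033557
1/(u(Y) + 26533) = 1/(-104/(-1/298) + 26533) = 1/(-104*(-298) + 26533) = 1/(30992 + 26533) = 1/57525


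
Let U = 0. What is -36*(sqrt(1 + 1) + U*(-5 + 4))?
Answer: -36*sqrt(2) ≈ -50.912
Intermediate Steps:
-36*(sqrt(1 + 1) + U*(-5 + 4)) = -36*(sqrt(1 + 1) + 0*(-5 + 4)) = -36*(sqrt(2) + 0*(-1)) = -36*(sqrt(2) + 0) = -36*sqrt(2)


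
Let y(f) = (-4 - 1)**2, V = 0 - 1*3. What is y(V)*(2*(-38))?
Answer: -1900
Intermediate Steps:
V = -3 (V = 0 - 3 = -3)
y(f) = 25 (y(f) = (-5)**2 = 25)
y(V)*(2*(-38)) = 25*(2*(-38)) = 25*(-76) = -1900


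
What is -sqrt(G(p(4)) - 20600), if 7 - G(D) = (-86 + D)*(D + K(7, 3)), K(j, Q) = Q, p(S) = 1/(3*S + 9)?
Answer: -I*sqrt(8965993)/21 ≈ -142.59*I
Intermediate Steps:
p(S) = 1/(9 + 3*S)
G(D) = 7 - (-86 + D)*(3 + D) (G(D) = 7 - (-86 + D)*(D + 3) = 7 - (-86 + D)*(3 + D))
-sqrt(G(p(4)) - 20600) = -sqrt((265 - (1/(3*(3 + 4)))**2 + 83*(1/(3*(3 + 4)))) - 20600) = -sqrt((265 - ((1/3)/7)**2 + 83*((1/3)/7)) - 20600) = -sqrt((265 - ((1/3)*(1/7))**2 + 83*((1/3)*(1/7))) - 20600) = -sqrt((265 - (1/21)**2 + 83*(1/21)) - 20600) = -sqrt((265 - 1*1/441 + 83/21) - 20600) = -sqrt((265 - 1/441 + 83/21) - 20600) = -sqrt(118607/441 - 20600) = -sqrt(-8965993/441) = -I*sqrt(8965993)/21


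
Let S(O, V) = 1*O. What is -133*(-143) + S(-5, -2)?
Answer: 19014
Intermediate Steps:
S(O, V) = O
-133*(-143) + S(-5, -2) = -133*(-143) - 5 = 19019 - 5 = 19014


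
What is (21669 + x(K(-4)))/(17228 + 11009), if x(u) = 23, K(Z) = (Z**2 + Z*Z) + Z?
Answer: 116/151 ≈ 0.76821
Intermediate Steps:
K(Z) = Z + 2*Z**2 (K(Z) = (Z**2 + Z**2) + Z = 2*Z**2 + Z = Z + 2*Z**2)
(21669 + x(K(-4)))/(17228 + 11009) = (21669 + 23)/(17228 + 11009) = 21692/28237 = 21692*(1/28237) = 116/151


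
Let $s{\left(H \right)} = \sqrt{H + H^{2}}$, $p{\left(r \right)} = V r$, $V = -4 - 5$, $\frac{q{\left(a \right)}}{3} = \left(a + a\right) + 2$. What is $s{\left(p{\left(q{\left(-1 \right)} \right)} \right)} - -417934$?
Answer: $417934$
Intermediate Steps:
$q{\left(a \right)} = 6 + 6 a$ ($q{\left(a \right)} = 3 \left(\left(a + a\right) + 2\right) = 3 \left(2 a + 2\right) = 3 \left(2 + 2 a\right) = 6 + 6 a$)
$V = -9$ ($V = -4 - 5 = -9$)
$p{\left(r \right)} = - 9 r$
$s{\left(p{\left(q{\left(-1 \right)} \right)} \right)} - -417934 = \sqrt{- 9 \left(6 + 6 \left(-1\right)\right) \left(1 - 9 \left(6 + 6 \left(-1\right)\right)\right)} - -417934 = \sqrt{- 9 \left(6 - 6\right) \left(1 - 9 \left(6 - 6\right)\right)} + 417934 = \sqrt{\left(-9\right) 0 \left(1 - 0\right)} + 417934 = \sqrt{0 \left(1 + 0\right)} + 417934 = \sqrt{0 \cdot 1} + 417934 = \sqrt{0} + 417934 = 0 + 417934 = 417934$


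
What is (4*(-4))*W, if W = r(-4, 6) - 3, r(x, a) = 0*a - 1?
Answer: 64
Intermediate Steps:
r(x, a) = -1 (r(x, a) = 0 - 1 = -1)
W = -4 (W = -1 - 3 = -4)
(4*(-4))*W = (4*(-4))*(-4) = -16*(-4) = 64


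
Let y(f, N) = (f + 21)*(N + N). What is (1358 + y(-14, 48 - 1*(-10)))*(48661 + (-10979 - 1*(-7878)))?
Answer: 98865200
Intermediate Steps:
y(f, N) = 2*N*(21 + f) (y(f, N) = (21 + f)*(2*N) = 2*N*(21 + f))
(1358 + y(-14, 48 - 1*(-10)))*(48661 + (-10979 - 1*(-7878))) = (1358 + 2*(48 - 1*(-10))*(21 - 14))*(48661 + (-10979 - 1*(-7878))) = (1358 + 2*(48 + 10)*7)*(48661 + (-10979 + 7878)) = (1358 + 2*58*7)*(48661 - 3101) = (1358 + 812)*45560 = 2170*45560 = 98865200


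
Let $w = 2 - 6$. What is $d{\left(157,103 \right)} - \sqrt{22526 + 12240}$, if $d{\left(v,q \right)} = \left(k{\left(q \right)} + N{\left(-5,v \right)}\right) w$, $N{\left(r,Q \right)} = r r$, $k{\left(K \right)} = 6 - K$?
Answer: $288 - \sqrt{34766} \approx 101.54$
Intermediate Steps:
$N{\left(r,Q \right)} = r^{2}$
$w = -4$ ($w = 2 - 6 = -4$)
$d{\left(v,q \right)} = -124 + 4 q$ ($d{\left(v,q \right)} = \left(\left(6 - q\right) + \left(-5\right)^{2}\right) \left(-4\right) = \left(\left(6 - q\right) + 25\right) \left(-4\right) = \left(31 - q\right) \left(-4\right) = -124 + 4 q$)
$d{\left(157,103 \right)} - \sqrt{22526 + 12240} = \left(-124 + 4 \cdot 103\right) - \sqrt{22526 + 12240} = \left(-124 + 412\right) - \sqrt{34766} = 288 - \sqrt{34766}$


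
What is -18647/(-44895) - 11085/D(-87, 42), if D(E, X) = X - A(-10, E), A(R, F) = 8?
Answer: -497027077/1526430 ≈ -325.61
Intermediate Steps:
D(E, X) = -8 + X (D(E, X) = X - 1*8 = X - 8 = -8 + X)
-18647/(-44895) - 11085/D(-87, 42) = -18647/(-44895) - 11085/(-8 + 42) = -18647*(-1/44895) - 11085/34 = 18647/44895 - 11085*1/34 = 18647/44895 - 11085/34 = -497027077/1526430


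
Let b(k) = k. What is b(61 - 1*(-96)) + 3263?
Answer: 3420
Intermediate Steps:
b(61 - 1*(-96)) + 3263 = (61 - 1*(-96)) + 3263 = (61 + 96) + 3263 = 157 + 3263 = 3420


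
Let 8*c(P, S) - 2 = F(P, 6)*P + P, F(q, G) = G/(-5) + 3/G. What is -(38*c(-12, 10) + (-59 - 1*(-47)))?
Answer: 98/5 ≈ 19.600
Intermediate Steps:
F(q, G) = 3/G - G/5 (F(q, G) = G*(-⅕) + 3/G = -G/5 + 3/G = 3/G - G/5)
c(P, S) = ¼ + 3*P/80 (c(P, S) = ¼ + ((3/6 - ⅕*6)*P + P)/8 = ¼ + ((3*(⅙) - 6/5)*P + P)/8 = ¼ + ((½ - 6/5)*P + P)/8 = ¼ + (-7*P/10 + P)/8 = ¼ + (3*P/10)/8 = ¼ + 3*P/80)
-(38*c(-12, 10) + (-59 - 1*(-47))) = -(38*(¼ + (3/80)*(-12)) + (-59 - 1*(-47))) = -(38*(¼ - 9/20) + (-59 + 47)) = -(38*(-⅕) - 12) = -(-38/5 - 12) = -1*(-98/5) = 98/5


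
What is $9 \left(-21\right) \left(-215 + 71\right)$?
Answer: $27216$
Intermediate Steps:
$9 \left(-21\right) \left(-215 + 71\right) = \left(-189\right) \left(-144\right) = 27216$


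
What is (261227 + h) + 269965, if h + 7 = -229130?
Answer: 302055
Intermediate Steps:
h = -229137 (h = -7 - 229130 = -229137)
(261227 + h) + 269965 = (261227 - 229137) + 269965 = 32090 + 269965 = 302055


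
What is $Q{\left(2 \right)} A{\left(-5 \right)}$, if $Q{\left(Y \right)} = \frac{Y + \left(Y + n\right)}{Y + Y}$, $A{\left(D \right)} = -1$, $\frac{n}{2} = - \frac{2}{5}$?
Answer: $- \frac{4}{5} \approx -0.8$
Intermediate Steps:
$n = - \frac{4}{5}$ ($n = 2 \left(- \frac{2}{5}\right) = - \frac{4}{5} \approx -0.8$)
$Q{\left(Y \right)} = \frac{- \frac{4}{5} + 2 Y}{2 Y}$ ($Q{\left(Y \right)} = \frac{Y + \left(Y - \frac{4}{5}\right)}{Y + Y} = \frac{Y + \left(- \frac{4}{5} + Y\right)}{2 Y} = \left(- \frac{4}{5} + 2 Y\right) \frac{1}{2 Y} = \frac{- \frac{4}{5} + 2 Y}{2 Y}$)
$Q{\left(2 \right)} A{\left(-5 \right)} = \frac{- \frac{2}{5} + 2}{2} \left(-1\right) = \frac{1}{2} \cdot \frac{8}{5} \left(-1\right) = \frac{4}{5} \left(-1\right) = - \frac{4}{5}$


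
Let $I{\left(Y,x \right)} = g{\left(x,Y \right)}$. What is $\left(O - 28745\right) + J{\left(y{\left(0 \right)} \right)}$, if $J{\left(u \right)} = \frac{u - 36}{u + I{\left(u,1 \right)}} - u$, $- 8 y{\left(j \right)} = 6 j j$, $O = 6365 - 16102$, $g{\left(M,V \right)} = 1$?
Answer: $-38518$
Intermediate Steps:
$I{\left(Y,x \right)} = 1$
$O = -9737$ ($O = 6365 - 16102 = -9737$)
$y{\left(j \right)} = - \frac{3 j^{2}}{4}$ ($y{\left(j \right)} = - \frac{6 j j}{8} = - \frac{6 j^{2}}{8} = - \frac{3 j^{2}}{4}$)
$J{\left(u \right)} = - u + \frac{-36 + u}{1 + u}$ ($J{\left(u \right)} = \frac{u - 36}{u + 1} - u = \frac{-36 + u}{1 + u} - u = - u + \frac{-36 + u}{1 + u}$)
$\left(O - 28745\right) + J{\left(y{\left(0 \right)} \right)} = \left(-9737 - 28745\right) + \frac{-36 - \left(- \frac{3 \cdot 0^{2}}{4}\right)^{2}}{1 - \frac{3 \cdot 0^{2}}{4}} = -38482 + \frac{-36 - \left(\left(- \frac{3}{4}\right) 0\right)^{2}}{1 - 0} = -38482 + \frac{-36 - 0^{2}}{1 + 0} = -38482 + \frac{-36 - 0}{1} = -38482 + 1 \left(-36 + 0\right) = -38482 + 1 \left(-36\right) = -38482 - 36 = -38518$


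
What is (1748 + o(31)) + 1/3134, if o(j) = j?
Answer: 5575387/3134 ≈ 1779.0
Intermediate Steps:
(1748 + o(31)) + 1/3134 = (1748 + 31) + 1/3134 = 1779 + 1/3134 = 5575387/3134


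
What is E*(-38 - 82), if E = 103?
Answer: -12360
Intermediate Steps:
E*(-38 - 82) = 103*(-38 - 82) = 103*(-120) = -12360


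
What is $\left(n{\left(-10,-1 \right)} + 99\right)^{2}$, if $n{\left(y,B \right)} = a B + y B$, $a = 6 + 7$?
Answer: $9216$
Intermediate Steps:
$a = 13$
$n{\left(y,B \right)} = 13 B + B y$ ($n{\left(y,B \right)} = 13 B + y B = 13 B + B y$)
$\left(n{\left(-10,-1 \right)} + 99\right)^{2} = \left(- (13 - 10) + 99\right)^{2} = \left(\left(-1\right) 3 + 99\right)^{2} = \left(-3 + 99\right)^{2} = 96^{2} = 9216$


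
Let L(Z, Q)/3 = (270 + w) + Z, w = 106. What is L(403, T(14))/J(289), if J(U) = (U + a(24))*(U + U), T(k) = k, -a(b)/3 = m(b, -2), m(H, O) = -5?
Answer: 123/9248 ≈ 0.013300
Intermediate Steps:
a(b) = 15 (a(b) = -3*(-5) = 15)
L(Z, Q) = 1128 + 3*Z (L(Z, Q) = 3*((270 + 106) + Z) = 3*(376 + Z) = 1128 + 3*Z)
J(U) = 2*U*(15 + U) (J(U) = (U + 15)*(U + U) = (15 + U)*(2*U) = 2*U*(15 + U))
L(403, T(14))/J(289) = (1128 + 3*403)/((2*289*(15 + 289))) = (1128 + 1209)/((2*289*304)) = 2337/175712 = 2337*(1/175712) = 123/9248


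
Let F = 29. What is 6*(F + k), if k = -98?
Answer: -414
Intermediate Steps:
6*(F + k) = 6*(29 - 98) = 6*(-69) = -414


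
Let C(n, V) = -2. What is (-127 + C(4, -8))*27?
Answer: -3483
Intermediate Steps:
(-127 + C(4, -8))*27 = (-127 - 2)*27 = -129*27 = -3483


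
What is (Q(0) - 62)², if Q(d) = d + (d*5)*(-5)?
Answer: 3844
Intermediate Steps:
Q(d) = -24*d (Q(d) = d + (5*d)*(-5) = d - 25*d = -24*d)
(Q(0) - 62)² = (-24*0 - 62)² = (0 - 62)² = (-62)² = 3844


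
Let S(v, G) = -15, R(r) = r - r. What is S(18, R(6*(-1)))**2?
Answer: 225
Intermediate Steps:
R(r) = 0
S(18, R(6*(-1)))**2 = (-15)**2 = 225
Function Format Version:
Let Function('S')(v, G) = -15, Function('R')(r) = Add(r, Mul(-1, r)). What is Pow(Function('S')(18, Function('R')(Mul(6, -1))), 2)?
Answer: 225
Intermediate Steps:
Function('R')(r) = 0
Pow(Function('S')(18, Function('R')(Mul(6, -1))), 2) = Pow(-15, 2) = 225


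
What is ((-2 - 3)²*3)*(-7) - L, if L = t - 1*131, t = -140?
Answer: -254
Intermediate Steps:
L = -271 (L = -140 - 1*131 = -140 - 131 = -271)
((-2 - 3)²*3)*(-7) - L = ((-2 - 3)²*3)*(-7) - 1*(-271) = ((-5)²*3)*(-7) + 271 = (25*3)*(-7) + 271 = 75*(-7) + 271 = -525 + 271 = -254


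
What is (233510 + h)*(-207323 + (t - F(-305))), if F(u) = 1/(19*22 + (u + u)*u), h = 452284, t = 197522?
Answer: -208889751353831/31078 ≈ -6.7215e+9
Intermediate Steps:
F(u) = 1/(418 + 2*u**2) (F(u) = 1/(418 + (2*u)*u) = 1/(418 + 2*u**2))
(233510 + h)*(-207323 + (t - F(-305))) = (233510 + 452284)*(-207323 + (197522 - 1/(2*(209 + (-305)**2)))) = 685794*(-207323 + (197522 - 1/(2*(209 + 93025)))) = 685794*(-207323 + (197522 - 1/(2*93234))) = 685794*(-207323 + (197522 - 1*1/186468)) = 685794*(-207323 + (197522 - 1/186468)) = 685794*(-207323 + 36831532295/186468) = 685794*(-1827572869/186468) = -208889751353831/31078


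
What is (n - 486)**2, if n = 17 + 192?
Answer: 76729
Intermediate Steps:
n = 209
(n - 486)**2 = (209 - 486)**2 = (-277)**2 = 76729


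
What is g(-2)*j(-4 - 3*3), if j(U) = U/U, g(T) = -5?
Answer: -5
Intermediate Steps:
j(U) = 1
g(-2)*j(-4 - 3*3) = -5*1 = -5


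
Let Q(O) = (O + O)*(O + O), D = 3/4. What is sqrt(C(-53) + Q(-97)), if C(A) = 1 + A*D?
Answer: sqrt(150389)/2 ≈ 193.90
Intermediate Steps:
D = 3/4 (D = 3*(1/4) = 3/4 ≈ 0.75000)
C(A) = 1 + 3*A/4 (C(A) = 1 + A*(3/4) = 1 + 3*A/4)
Q(O) = 4*O**2 (Q(O) = (2*O)*(2*O) = 4*O**2)
sqrt(C(-53) + Q(-97)) = sqrt((1 + (3/4)*(-53)) + 4*(-97)**2) = sqrt((1 - 159/4) + 4*9409) = sqrt(-155/4 + 37636) = sqrt(150389/4) = sqrt(150389)/2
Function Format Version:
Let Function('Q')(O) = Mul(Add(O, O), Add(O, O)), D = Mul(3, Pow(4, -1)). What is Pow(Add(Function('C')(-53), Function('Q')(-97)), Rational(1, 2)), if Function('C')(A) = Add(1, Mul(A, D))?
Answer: Mul(Rational(1, 2), Pow(150389, Rational(1, 2))) ≈ 193.90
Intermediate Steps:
D = Rational(3, 4) (D = Mul(3, Rational(1, 4)) = Rational(3, 4) ≈ 0.75000)
Function('C')(A) = Add(1, Mul(Rational(3, 4), A)) (Function('C')(A) = Add(1, Mul(A, Rational(3, 4))) = Add(1, Mul(Rational(3, 4), A)))
Function('Q')(O) = Mul(4, Pow(O, 2)) (Function('Q')(O) = Mul(Mul(2, O), Mul(2, O)) = Mul(4, Pow(O, 2)))
Pow(Add(Function('C')(-53), Function('Q')(-97)), Rational(1, 2)) = Pow(Add(Add(1, Mul(Rational(3, 4), -53)), Mul(4, Pow(-97, 2))), Rational(1, 2)) = Pow(Add(Add(1, Rational(-159, 4)), Mul(4, 9409)), Rational(1, 2)) = Pow(Add(Rational(-155, 4), 37636), Rational(1, 2)) = Pow(Rational(150389, 4), Rational(1, 2)) = Mul(Rational(1, 2), Pow(150389, Rational(1, 2)))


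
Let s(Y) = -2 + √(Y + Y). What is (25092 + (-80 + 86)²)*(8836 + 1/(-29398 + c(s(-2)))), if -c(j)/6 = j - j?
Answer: 3263633774028/14699 ≈ 2.2203e+8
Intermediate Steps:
s(Y) = -2 + √2*√Y (s(Y) = -2 + √(2*Y) = -2 + √2*√Y)
c(j) = 0 (c(j) = -6*(j - j) = -6*0 = 0)
(25092 + (-80 + 86)²)*(8836 + 1/(-29398 + c(s(-2)))) = (25092 + (-80 + 86)²)*(8836 + 1/(-29398 + 0)) = (25092 + 6²)*(8836 + 1/(-29398)) = (25092 + 36)*(8836 - 1/29398) = 25128*(259760727/29398) = 3263633774028/14699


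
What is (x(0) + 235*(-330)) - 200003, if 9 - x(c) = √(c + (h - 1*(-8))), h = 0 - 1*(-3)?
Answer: -277544 - √11 ≈ -2.7755e+5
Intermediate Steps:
h = 3 (h = 0 + 3 = 3)
x(c) = 9 - √(11 + c) (x(c) = 9 - √(c + (3 - 1*(-8))) = 9 - √(c + (3 + 8)) = 9 - √(c + 11) = 9 - √(11 + c))
(x(0) + 235*(-330)) - 200003 = ((9 - √(11 + 0)) + 235*(-330)) - 200003 = ((9 - √11) - 77550) - 200003 = (-77541 - √11) - 200003 = -277544 - √11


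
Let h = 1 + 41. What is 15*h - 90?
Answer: 540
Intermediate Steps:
h = 42
15*h - 90 = 15*42 - 90 = 630 - 90 = 540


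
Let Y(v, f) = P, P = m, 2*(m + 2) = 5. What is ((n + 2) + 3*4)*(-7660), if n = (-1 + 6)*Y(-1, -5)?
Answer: -126390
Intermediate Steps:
m = 1/2 (m = -2 + (1/2)*5 = -2 + 5/2 = 1/2 ≈ 0.50000)
P = 1/2 ≈ 0.50000
Y(v, f) = 1/2
n = 5/2 (n = (-1 + 6)*(1/2) = 5*(1/2) = 5/2 ≈ 2.5000)
((n + 2) + 3*4)*(-7660) = ((5/2 + 2) + 3*4)*(-7660) = (9/2 + 12)*(-7660) = (33/2)*(-7660) = -126390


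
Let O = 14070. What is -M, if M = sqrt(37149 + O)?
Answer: -3*sqrt(5691) ≈ -226.32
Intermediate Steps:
M = 3*sqrt(5691) (M = sqrt(37149 + 14070) = sqrt(51219) = 3*sqrt(5691) ≈ 226.32)
-M = -3*sqrt(5691)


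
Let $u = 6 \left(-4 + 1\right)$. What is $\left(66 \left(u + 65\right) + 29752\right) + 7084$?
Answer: $39938$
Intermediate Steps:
$u = -18$ ($u = 6 \left(-3\right) = -18$)
$\left(66 \left(u + 65\right) + 29752\right) + 7084 = \left(66 \left(-18 + 65\right) + 29752\right) + 7084 = \left(66 \cdot 47 + 29752\right) + 7084 = \left(3102 + 29752\right) + 7084 = 32854 + 7084 = 39938$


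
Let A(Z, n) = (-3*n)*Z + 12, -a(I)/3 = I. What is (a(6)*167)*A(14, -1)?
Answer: -162324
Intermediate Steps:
a(I) = -3*I
A(Z, n) = 12 - 3*Z*n (A(Z, n) = -3*Z*n + 12 = 12 - 3*Z*n)
(a(6)*167)*A(14, -1) = (-3*6*167)*(12 - 3*14*(-1)) = (-18*167)*(12 + 42) = -3006*54 = -162324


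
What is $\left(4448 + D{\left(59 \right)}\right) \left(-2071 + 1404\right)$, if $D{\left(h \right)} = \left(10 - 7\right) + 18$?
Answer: $-2980823$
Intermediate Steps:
$D{\left(h \right)} = 21$ ($D{\left(h \right)} = 3 + 18 = 21$)
$\left(4448 + D{\left(59 \right)}\right) \left(-2071 + 1404\right) = \left(4448 + 21\right) \left(-2071 + 1404\right) = 4469 \left(-667\right) = -2980823$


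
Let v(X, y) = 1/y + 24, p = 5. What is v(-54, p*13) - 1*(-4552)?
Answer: 297441/65 ≈ 4576.0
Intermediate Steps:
v(X, y) = 24 + 1/y
v(-54, p*13) - 1*(-4552) = (24 + 1/(5*13)) - 1*(-4552) = (24 + 1/65) + 4552 = 1561/65 + 4552 = 297441/65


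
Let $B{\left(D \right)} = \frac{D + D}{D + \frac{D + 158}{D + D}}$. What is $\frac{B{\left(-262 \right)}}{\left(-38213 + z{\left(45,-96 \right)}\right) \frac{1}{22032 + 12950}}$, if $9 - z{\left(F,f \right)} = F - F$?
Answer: $- \frac{300163051}{163780548} \approx -1.8327$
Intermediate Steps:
$z{\left(F,f \right)} = 9$ ($z{\left(F,f \right)} = 9 - \left(F - F\right) = 9 - 0 = 9 + 0 = 9$)
$B{\left(D \right)} = \frac{2 D}{D + \frac{158 + D}{2 D}}$
$\frac{B{\left(-262 \right)}}{\left(-38213 + z{\left(45,-96 \right)}\right) \frac{1}{22032 + 12950}} = \frac{4 \left(-262\right)^{2} \frac{1}{158 - 262 + 2 \left(-262\right)^{2}}}{\left(-38213 + 9\right) \frac{1}{22032 + 12950}} = \frac{4 \cdot 68644 \frac{1}{158 - 262 + 2 \cdot 68644}}{\left(-38204\right) \frac{1}{34982}} = \frac{4 \cdot 68644 \frac{1}{158 - 262 + 137288}}{\left(-38204\right) \frac{1}{34982}} = \frac{4 \cdot 68644 \cdot \frac{1}{137184}}{- \frac{19102}{17491}} = 4 \cdot 68644 \cdot \frac{1}{137184} \left(- \frac{17491}{19102}\right) = \frac{17161}{8574} \left(- \frac{17491}{19102}\right) = - \frac{300163051}{163780548}$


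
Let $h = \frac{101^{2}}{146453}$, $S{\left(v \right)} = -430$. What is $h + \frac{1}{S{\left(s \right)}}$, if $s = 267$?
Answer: $\frac{4239977}{62974790} \approx 0.067328$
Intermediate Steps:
$h = \frac{10201}{146453}$ ($h = 10201 \cdot \frac{1}{146453} = \frac{10201}{146453} \approx 0.069654$)
$h + \frac{1}{S{\left(s \right)}} = \frac{10201}{146453} + \frac{1}{-430} = \frac{10201}{146453} - \frac{1}{430} = \frac{4239977}{62974790}$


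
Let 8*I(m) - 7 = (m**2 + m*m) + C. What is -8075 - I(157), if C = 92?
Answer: -113997/8 ≈ -14250.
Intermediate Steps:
I(m) = 99/8 + m**2/4 (I(m) = 7/8 + ((m**2 + m*m) + 92)/8 = 7/8 + ((m**2 + m**2) + 92)/8 = 7/8 + (2*m**2 + 92)/8 = 7/8 + (92 + 2*m**2)/8 = 7/8 + (23/2 + m**2/4) = 99/8 + m**2/4)
-8075 - I(157) = -8075 - (99/8 + (1/4)*157**2) = -8075 - (99/8 + (1/4)*24649) = -8075 - (99/8 + 24649/4) = -8075 - 1*49397/8 = -8075 - 49397/8 = -113997/8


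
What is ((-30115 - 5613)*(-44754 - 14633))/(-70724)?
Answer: -530444684/17681 ≈ -30001.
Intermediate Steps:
((-30115 - 5613)*(-44754 - 14633))/(-70724) = -35728*(-59387)*(-1/70724) = 2121778736*(-1/70724) = -530444684/17681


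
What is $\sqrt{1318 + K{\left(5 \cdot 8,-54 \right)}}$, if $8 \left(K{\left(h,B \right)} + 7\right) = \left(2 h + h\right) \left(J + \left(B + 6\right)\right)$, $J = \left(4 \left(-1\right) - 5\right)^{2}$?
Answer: $\sqrt{1806} \approx 42.497$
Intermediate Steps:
$J = 81$ ($J = \left(-4 - 5\right)^{2} = \left(-9\right)^{2} = 81$)
$K{\left(h,B \right)} = -7 + \frac{3 h \left(87 + B\right)}{8}$ ($K{\left(h,B \right)} = -7 + \frac{\left(2 h + h\right) \left(81 + \left(B + 6\right)\right)}{8} = -7 + \frac{3 h \left(81 + \left(6 + B\right)\right)}{8} = -7 + \frac{3 h \left(87 + B\right)}{8}$)
$\sqrt{1318 + K{\left(5 \cdot 8,-54 \right)}} = \sqrt{1318 + \left(-7 + \frac{261 \cdot 5 \cdot 8}{8} + \frac{3}{8} \left(-54\right) 5 \cdot 8\right)} = \sqrt{1318 + \left(-7 + \frac{261}{8} \cdot 40 + \frac{3}{8} \left(-54\right) 40\right)} = \sqrt{1318 - -488} = \sqrt{1318 + 488} = \sqrt{1806}$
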